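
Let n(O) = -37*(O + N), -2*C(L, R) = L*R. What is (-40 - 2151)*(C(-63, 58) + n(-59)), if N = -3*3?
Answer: -9515513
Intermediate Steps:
N = -9
C(L, R) = -L*R/2
n(O) = 333 - 37*O (n(O) = -37*(O - 9) = -37*(-9 + O) = 333 - 37*O)
(-40 - 2151)*(C(-63, 58) + n(-59)) = (-40 - 2151)*(-1/2*(-63)*58 + (333 - 37*(-59))) = -2191*(1827 + (333 + 2183)) = -2191*(1827 + 2516) = -2191*4343 = -9515513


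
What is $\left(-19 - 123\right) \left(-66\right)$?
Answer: $9372$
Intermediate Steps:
$\left(-19 - 123\right) \left(-66\right) = \left(-142\right) \left(-66\right) = 9372$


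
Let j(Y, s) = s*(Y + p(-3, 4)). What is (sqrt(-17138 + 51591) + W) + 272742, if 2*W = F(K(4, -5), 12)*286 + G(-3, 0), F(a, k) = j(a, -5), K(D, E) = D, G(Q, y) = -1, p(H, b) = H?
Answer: 544053/2 + sqrt(34453) ≈ 2.7221e+5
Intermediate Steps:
j(Y, s) = s*(-3 + Y) (j(Y, s) = s*(Y - 3) = s*(-3 + Y))
F(a, k) = 15 - 5*a (F(a, k) = -5*(-3 + a) = 15 - 5*a)
W = -1431/2 (W = ((15 - 5*4)*286 - 1)/2 = ((15 - 20)*286 - 1)/2 = (-5*286 - 1)/2 = (-1430 - 1)/2 = (1/2)*(-1431) = -1431/2 ≈ -715.50)
(sqrt(-17138 + 51591) + W) + 272742 = (sqrt(-17138 + 51591) - 1431/2) + 272742 = (sqrt(34453) - 1431/2) + 272742 = (-1431/2 + sqrt(34453)) + 272742 = 544053/2 + sqrt(34453)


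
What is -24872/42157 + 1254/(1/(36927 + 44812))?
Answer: 4321122237970/42157 ≈ 1.0250e+8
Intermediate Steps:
-24872/42157 + 1254/(1/(36927 + 44812)) = -24872*1/42157 + 1254/(1/81739) = -24872/42157 + 1254/(1/81739) = -24872/42157 + 1254*81739 = -24872/42157 + 102500706 = 4321122237970/42157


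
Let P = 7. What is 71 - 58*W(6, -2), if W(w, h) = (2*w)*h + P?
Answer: 1057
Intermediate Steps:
W(w, h) = 7 + 2*h*w (W(w, h) = (2*w)*h + 7 = 2*h*w + 7 = 7 + 2*h*w)
71 - 58*W(6, -2) = 71 - 58*(7 + 2*(-2)*6) = 71 - 58*(7 - 24) = 71 - 58*(-17) = 71 + 986 = 1057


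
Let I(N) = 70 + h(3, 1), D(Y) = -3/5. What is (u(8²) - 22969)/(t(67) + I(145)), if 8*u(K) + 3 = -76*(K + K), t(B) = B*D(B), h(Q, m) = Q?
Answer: -967415/1312 ≈ -737.36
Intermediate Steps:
D(Y) = -⅗ (D(Y) = -3*⅕ = -⅗)
t(B) = -3*B/5 (t(B) = B*(-⅗) = -3*B/5)
u(K) = -3/8 - 19*K (u(K) = -3/8 + (-76*(K + K))/8 = -3/8 + (-152*K)/8 = -3/8 - 19*K)
I(N) = 73 (I(N) = 70 + 3 = 73)
(u(8²) - 22969)/(t(67) + I(145)) = ((-3/8 - 19*8²) - 22969)/(-⅗*67 + 73) = ((-3/8 - 19*64) - 22969)/(-201/5 + 73) = ((-3/8 - 1216) - 22969)/(164/5) = (-9731/8 - 22969)*(5/164) = -193483/8*5/164 = -967415/1312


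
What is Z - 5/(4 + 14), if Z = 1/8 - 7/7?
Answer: -83/72 ≈ -1.1528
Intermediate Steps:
Z = -7/8 (Z = 1*(⅛) - 7*⅐ = ⅛ - 1 = -7/8 ≈ -0.87500)
Z - 5/(4 + 14) = -7/8 - 5/(4 + 14) = -7/8 - 5/18 = -83/72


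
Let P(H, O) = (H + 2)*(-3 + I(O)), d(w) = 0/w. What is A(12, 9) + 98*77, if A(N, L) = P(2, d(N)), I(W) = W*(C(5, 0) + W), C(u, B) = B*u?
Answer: 7534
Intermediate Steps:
I(W) = W² (I(W) = W*(0*5 + W) = W*(0 + W) = W*W = W²)
d(w) = 0
P(H, O) = (-3 + O²)*(2 + H) (P(H, O) = (H + 2)*(-3 + O²) = (2 + H)*(-3 + O²) = (-3 + O²)*(2 + H))
A(N, L) = -12 (A(N, L) = -6 - 3*2 + 2*0² + 2*0² = -6 - 6 + 2*0 + 2*0 = -6 - 6 + 0 + 0 = -12)
A(12, 9) + 98*77 = -12 + 98*77 = -12 + 7546 = 7534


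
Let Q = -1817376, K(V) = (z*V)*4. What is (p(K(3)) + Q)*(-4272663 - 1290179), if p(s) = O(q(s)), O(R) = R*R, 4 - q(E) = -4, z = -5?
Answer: 10109419520704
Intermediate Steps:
q(E) = 8 (q(E) = 4 - 1*(-4) = 4 + 4 = 8)
K(V) = -20*V (K(V) = -5*V*4 = -20*V)
O(R) = R²
p(s) = 64 (p(s) = 8² = 64)
(p(K(3)) + Q)*(-4272663 - 1290179) = (64 - 1817376)*(-4272663 - 1290179) = -1817312*(-5562842) = 10109419520704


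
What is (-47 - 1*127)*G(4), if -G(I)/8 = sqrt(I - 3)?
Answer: 1392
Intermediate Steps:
G(I) = -8*sqrt(-3 + I) (G(I) = -8*sqrt(I - 3) = -8*sqrt(-3 + I))
(-47 - 1*127)*G(4) = (-47 - 1*127)*(-8*sqrt(-3 + 4)) = (-47 - 127)*(-8*sqrt(1)) = -(-1392) = -174*(-8) = 1392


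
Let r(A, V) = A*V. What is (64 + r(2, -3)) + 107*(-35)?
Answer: -3687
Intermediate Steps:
(64 + r(2, -3)) + 107*(-35) = (64 + 2*(-3)) + 107*(-35) = (64 - 6) - 3745 = 58 - 3745 = -3687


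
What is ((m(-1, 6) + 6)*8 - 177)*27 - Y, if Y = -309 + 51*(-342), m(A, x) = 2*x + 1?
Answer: 17076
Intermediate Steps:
m(A, x) = 1 + 2*x
Y = -17751 (Y = -309 - 17442 = -17751)
((m(-1, 6) + 6)*8 - 177)*27 - Y = (((1 + 2*6) + 6)*8 - 177)*27 - 1*(-17751) = (((1 + 12) + 6)*8 - 177)*27 + 17751 = ((13 + 6)*8 - 177)*27 + 17751 = (19*8 - 177)*27 + 17751 = (152 - 177)*27 + 17751 = -25*27 + 17751 = -675 + 17751 = 17076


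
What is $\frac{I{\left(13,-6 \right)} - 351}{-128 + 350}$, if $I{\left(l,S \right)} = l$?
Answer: $- \frac{169}{111} \approx -1.5225$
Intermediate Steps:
$\frac{I{\left(13,-6 \right)} - 351}{-128 + 350} = \frac{13 - 351}{-128 + 350} = - \frac{338}{222} = \left(-338\right) \frac{1}{222} = - \frac{169}{111}$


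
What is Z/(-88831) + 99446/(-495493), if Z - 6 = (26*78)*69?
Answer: -78172187060/44015138683 ≈ -1.7760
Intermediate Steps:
Z = 139938 (Z = 6 + (26*78)*69 = 6 + 2028*69 = 6 + 139932 = 139938)
Z/(-88831) + 99446/(-495493) = 139938/(-88831) + 99446/(-495493) = 139938*(-1/88831) + 99446*(-1/495493) = -139938/88831 - 99446/495493 = -78172187060/44015138683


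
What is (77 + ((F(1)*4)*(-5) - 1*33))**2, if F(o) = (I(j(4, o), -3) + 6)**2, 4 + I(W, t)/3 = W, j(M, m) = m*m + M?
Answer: 2483776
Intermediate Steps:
j(M, m) = M + m**2 (j(M, m) = m**2 + M = M + m**2)
I(W, t) = -12 + 3*W
F(o) = (6 + 3*o**2)**2 (F(o) = ((-12 + 3*(4 + o**2)) + 6)**2 = ((-12 + (12 + 3*o**2)) + 6)**2 = (3*o**2 + 6)**2 = (6 + 3*o**2)**2)
(77 + ((F(1)*4)*(-5) - 1*33))**2 = (77 + (((9*(2 + 1**2)**2)*4)*(-5) - 1*33))**2 = (77 + (((9*(2 + 1)**2)*4)*(-5) - 33))**2 = (77 + (((9*3**2)*4)*(-5) - 33))**2 = (77 + (((9*9)*4)*(-5) - 33))**2 = (77 + ((81*4)*(-5) - 33))**2 = (77 + (324*(-5) - 33))**2 = (77 + (-1620 - 33))**2 = (77 - 1653)**2 = (-1576)**2 = 2483776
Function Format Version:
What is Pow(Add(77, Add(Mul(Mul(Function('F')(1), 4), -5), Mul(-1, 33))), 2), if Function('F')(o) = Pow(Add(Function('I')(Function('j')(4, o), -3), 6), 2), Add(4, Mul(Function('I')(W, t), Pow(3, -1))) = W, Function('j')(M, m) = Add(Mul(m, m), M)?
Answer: 2483776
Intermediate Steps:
Function('j')(M, m) = Add(M, Pow(m, 2)) (Function('j')(M, m) = Add(Pow(m, 2), M) = Add(M, Pow(m, 2)))
Function('I')(W, t) = Add(-12, Mul(3, W))
Function('F')(o) = Pow(Add(6, Mul(3, Pow(o, 2))), 2) (Function('F')(o) = Pow(Add(Add(-12, Mul(3, Add(4, Pow(o, 2)))), 6), 2) = Pow(Add(Add(-12, Add(12, Mul(3, Pow(o, 2)))), 6), 2) = Pow(Add(Mul(3, Pow(o, 2)), 6), 2) = Pow(Add(6, Mul(3, Pow(o, 2))), 2))
Pow(Add(77, Add(Mul(Mul(Function('F')(1), 4), -5), Mul(-1, 33))), 2) = Pow(Add(77, Add(Mul(Mul(Mul(9, Pow(Add(2, Pow(1, 2)), 2)), 4), -5), Mul(-1, 33))), 2) = Pow(Add(77, Add(Mul(Mul(Mul(9, Pow(Add(2, 1), 2)), 4), -5), -33)), 2) = Pow(Add(77, Add(Mul(Mul(Mul(9, Pow(3, 2)), 4), -5), -33)), 2) = Pow(Add(77, Add(Mul(Mul(Mul(9, 9), 4), -5), -33)), 2) = Pow(Add(77, Add(Mul(Mul(81, 4), -5), -33)), 2) = Pow(Add(77, Add(Mul(324, -5), -33)), 2) = Pow(Add(77, Add(-1620, -33)), 2) = Pow(Add(77, -1653), 2) = Pow(-1576, 2) = 2483776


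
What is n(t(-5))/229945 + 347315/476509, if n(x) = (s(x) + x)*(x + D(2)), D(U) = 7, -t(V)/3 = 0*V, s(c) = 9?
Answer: 79893367742/109570862005 ≈ 0.72915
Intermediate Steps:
t(V) = 0 (t(V) = -0*V = -3*0 = 0)
n(x) = (7 + x)*(9 + x) (n(x) = (9 + x)*(x + 7) = (9 + x)*(7 + x) = (7 + x)*(9 + x))
n(t(-5))/229945 + 347315/476509 = (63 + 0**2 + 16*0)/229945 + 347315/476509 = (63 + 0 + 0)*(1/229945) + 347315*(1/476509) = 63*(1/229945) + 347315/476509 = 63/229945 + 347315/476509 = 79893367742/109570862005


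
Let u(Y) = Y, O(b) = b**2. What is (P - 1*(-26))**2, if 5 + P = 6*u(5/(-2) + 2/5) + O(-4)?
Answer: 14884/25 ≈ 595.36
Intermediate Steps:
P = -8/5 (P = -5 + (6*(5/(-2) + 2/5) + (-4)**2) = -5 + (6*(5*(-1/2) + 2*(1/5)) + 16) = -5 + (6*(-5/2 + 2/5) + 16) = -5 + (6*(-21/10) + 16) = -5 + (-63/5 + 16) = -5 + 17/5 = -8/5 ≈ -1.6000)
(P - 1*(-26))**2 = (-8/5 - 1*(-26))**2 = (-8/5 + 26)**2 = (122/5)**2 = 14884/25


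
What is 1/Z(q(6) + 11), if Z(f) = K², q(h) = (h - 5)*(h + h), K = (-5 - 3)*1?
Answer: 1/64 ≈ 0.015625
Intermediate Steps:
K = -8 (K = -8*1 = -8)
q(h) = 2*h*(-5 + h) (q(h) = (-5 + h)*(2*h) = 2*h*(-5 + h))
Z(f) = 64 (Z(f) = (-8)² = 64)
1/Z(q(6) + 11) = 1/64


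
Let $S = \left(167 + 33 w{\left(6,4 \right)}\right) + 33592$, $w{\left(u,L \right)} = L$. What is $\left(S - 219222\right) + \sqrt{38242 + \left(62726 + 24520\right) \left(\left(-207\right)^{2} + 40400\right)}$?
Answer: $-185331 + 4 \sqrt{453948781} \approx -1.0011 \cdot 10^{5}$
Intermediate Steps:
$S = 33891$ ($S = \left(167 + 33 \cdot 4\right) + 33592 = \left(167 + 132\right) + 33592 = 299 + 33592 = 33891$)
$\left(S - 219222\right) + \sqrt{38242 + \left(62726 + 24520\right) \left(\left(-207\right)^{2} + 40400\right)} = \left(33891 - 219222\right) + \sqrt{38242 + \left(62726 + 24520\right) \left(\left(-207\right)^{2} + 40400\right)} = -185331 + \sqrt{38242 + 87246 \left(42849 + 40400\right)} = -185331 + \sqrt{38242 + 87246 \cdot 83249} = -185331 + \sqrt{38242 + 7263142254} = -185331 + \sqrt{7263180496} = -185331 + 4 \sqrt{453948781}$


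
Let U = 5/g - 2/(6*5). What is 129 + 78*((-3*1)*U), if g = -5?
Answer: 1893/5 ≈ 378.60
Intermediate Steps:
U = -16/15 (U = 5/(-5) - 2/(6*5) = 5*(-⅕) - 2/30 = -1 - 2*1/30 = -1 - 1/15 = -16/15 ≈ -1.0667)
129 + 78*((-3*1)*U) = 129 + 78*(-3*1*(-16/15)) = 129 + 78*(-3*(-16/15)) = 129 + 78*(16/5) = 129 + 1248/5 = 1893/5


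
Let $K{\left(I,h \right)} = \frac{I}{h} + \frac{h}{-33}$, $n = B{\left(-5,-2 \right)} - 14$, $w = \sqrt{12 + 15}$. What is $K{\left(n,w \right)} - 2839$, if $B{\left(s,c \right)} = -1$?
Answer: $-2839 - \frac{58 \sqrt{3}}{33} \approx -2842.0$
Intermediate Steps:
$w = 3 \sqrt{3}$ ($w = \sqrt{27} = 3 \sqrt{3} \approx 5.1962$)
$n = -15$ ($n = -1 - 14 = -15$)
$K{\left(I,h \right)} = - \frac{h}{33} + \frac{I}{h}$ ($K{\left(I,h \right)} = \frac{I}{h} + h \left(- \frac{1}{33}\right) = \frac{I}{h} - \frac{h}{33} = - \frac{h}{33} + \frac{I}{h}$)
$K{\left(n,w \right)} - 2839 = \left(- \frac{3 \sqrt{3}}{33} - \frac{15}{3 \sqrt{3}}\right) - 2839 = \left(- \frac{\sqrt{3}}{11} - 15 \frac{\sqrt{3}}{9}\right) - 2839 = \left(- \frac{\sqrt{3}}{11} - \frac{5 \sqrt{3}}{3}\right) - 2839 = - \frac{58 \sqrt{3}}{33} - 2839 = -2839 - \frac{58 \sqrt{3}}{33}$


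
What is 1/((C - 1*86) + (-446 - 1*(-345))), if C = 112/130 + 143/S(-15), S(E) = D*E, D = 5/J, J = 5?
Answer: -195/38156 ≈ -0.0051106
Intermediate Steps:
D = 1 (D = 5/5 = 5*(⅕) = 1)
S(E) = E (S(E) = 1*E = E)
C = -1691/195 (C = 112/130 + 143/(-15) = 112*(1/130) + 143*(-1/15) = 56/65 - 143/15 = -1691/195 ≈ -8.6718)
1/((C - 1*86) + (-446 - 1*(-345))) = 1/((-1691/195 - 1*86) + (-446 - 1*(-345))) = 1/((-1691/195 - 86) + (-446 + 345)) = 1/(-18461/195 - 101) = 1/(-38156/195) = -195/38156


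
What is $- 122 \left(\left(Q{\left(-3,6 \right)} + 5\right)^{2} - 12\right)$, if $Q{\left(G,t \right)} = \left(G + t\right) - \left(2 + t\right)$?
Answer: $1464$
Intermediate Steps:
$Q{\left(G,t \right)} = -2 + G$
$- 122 \left(\left(Q{\left(-3,6 \right)} + 5\right)^{2} - 12\right) = - 122 \left(\left(\left(-2 - 3\right) + 5\right)^{2} - 12\right) = - 122 \left(\left(-5 + 5\right)^{2} - 12\right) = - 122 \left(0^{2} - 12\right) = - 122 \left(0 - 12\right) = \left(-122\right) \left(-12\right) = 1464$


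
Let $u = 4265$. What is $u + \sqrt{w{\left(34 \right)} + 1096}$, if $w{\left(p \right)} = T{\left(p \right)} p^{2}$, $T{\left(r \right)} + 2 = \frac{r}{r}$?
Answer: $4265 + 2 i \sqrt{15} \approx 4265.0 + 7.746 i$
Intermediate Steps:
$T{\left(r \right)} = -1$ ($T{\left(r \right)} = -2 + \frac{r}{r} = -2 + 1 = -1$)
$w{\left(p \right)} = - p^{2}$
$u + \sqrt{w{\left(34 \right)} + 1096} = 4265 + \sqrt{- 34^{2} + 1096} = 4265 + \sqrt{\left(-1\right) 1156 + 1096} = 4265 + \sqrt{-1156 + 1096} = 4265 + \sqrt{-60} = 4265 + 2 i \sqrt{15}$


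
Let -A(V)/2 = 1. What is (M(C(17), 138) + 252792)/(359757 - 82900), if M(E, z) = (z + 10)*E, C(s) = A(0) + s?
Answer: 255012/276857 ≈ 0.92110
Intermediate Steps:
A(V) = -2 (A(V) = -2*1 = -2)
C(s) = -2 + s
M(E, z) = E*(10 + z) (M(E, z) = (10 + z)*E = E*(10 + z))
(M(C(17), 138) + 252792)/(359757 - 82900) = ((-2 + 17)*(10 + 138) + 252792)/(359757 - 82900) = (15*148 + 252792)/276857 = (2220 + 252792)*(1/276857) = 255012*(1/276857) = 255012/276857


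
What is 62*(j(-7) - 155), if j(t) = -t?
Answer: -9176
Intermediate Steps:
62*(j(-7) - 155) = 62*(-1*(-7) - 155) = 62*(7 - 155) = 62*(-148) = -9176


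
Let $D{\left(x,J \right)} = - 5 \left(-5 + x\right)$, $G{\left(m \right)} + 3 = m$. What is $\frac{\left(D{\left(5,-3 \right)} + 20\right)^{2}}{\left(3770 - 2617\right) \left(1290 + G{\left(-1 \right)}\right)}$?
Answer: $\frac{200}{741379} \approx 0.00026977$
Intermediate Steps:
$G{\left(m \right)} = -3 + m$
$D{\left(x,J \right)} = 25 - 5 x$
$\frac{\left(D{\left(5,-3 \right)} + 20\right)^{2}}{\left(3770 - 2617\right) \left(1290 + G{\left(-1 \right)}\right)} = \frac{\left(\left(25 - 25\right) + 20\right)^{2}}{\left(3770 - 2617\right) \left(1290 - 4\right)} = \frac{\left(\left(25 - 25\right) + 20\right)^{2}}{1153 \left(1290 - 4\right)} = \frac{\left(0 + 20\right)^{2}}{1153 \cdot 1286} = \frac{20^{2}}{1482758} = 400 \cdot \frac{1}{1482758} = \frac{200}{741379}$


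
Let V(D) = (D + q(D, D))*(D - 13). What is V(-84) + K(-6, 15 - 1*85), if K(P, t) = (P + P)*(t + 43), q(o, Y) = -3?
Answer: 8763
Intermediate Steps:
K(P, t) = 2*P*(43 + t) (K(P, t) = (2*P)*(43 + t) = 2*P*(43 + t))
V(D) = (-13 + D)*(-3 + D) (V(D) = (D - 3)*(D - 13) = (-3 + D)*(-13 + D) = (-13 + D)*(-3 + D))
V(-84) + K(-6, 15 - 1*85) = (39 + (-84)**2 - 16*(-84)) + 2*(-6)*(43 + (15 - 1*85)) = (39 + 7056 + 1344) + 2*(-6)*(43 + (15 - 85)) = 8439 + 2*(-6)*(43 - 70) = 8439 + 2*(-6)*(-27) = 8439 + 324 = 8763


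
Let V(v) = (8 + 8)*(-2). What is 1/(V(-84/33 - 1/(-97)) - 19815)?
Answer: -1/19847 ≈ -5.0385e-5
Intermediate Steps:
V(v) = -32 (V(v) = 16*(-2) = -32)
1/(V(-84/33 - 1/(-97)) - 19815) = 1/(-32 - 19815) = 1/(-19847) = -1/19847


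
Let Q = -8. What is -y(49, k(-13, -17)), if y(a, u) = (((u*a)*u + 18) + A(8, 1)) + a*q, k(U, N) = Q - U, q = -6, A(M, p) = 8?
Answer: -957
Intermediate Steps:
k(U, N) = -8 - U
y(a, u) = 26 - 6*a + a*u**2 (y(a, u) = (((u*a)*u + 18) + 8) + a*(-6) = (((a*u)*u + 18) + 8) - 6*a = ((a*u**2 + 18) + 8) - 6*a = ((18 + a*u**2) + 8) - 6*a = (26 + a*u**2) - 6*a = 26 - 6*a + a*u**2)
-y(49, k(-13, -17)) = -(26 - 6*49 + 49*(-8 - 1*(-13))**2) = -(26 - 294 + 49*(-8 + 13)**2) = -(26 - 294 + 49*5**2) = -(26 - 294 + 49*25) = -(26 - 294 + 1225) = -1*957 = -957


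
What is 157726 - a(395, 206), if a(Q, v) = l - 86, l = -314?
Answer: 158126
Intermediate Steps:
a(Q, v) = -400 (a(Q, v) = -314 - 86 = -400)
157726 - a(395, 206) = 157726 - 1*(-400) = 157726 + 400 = 158126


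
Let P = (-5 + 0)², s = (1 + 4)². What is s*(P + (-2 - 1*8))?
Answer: 375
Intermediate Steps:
s = 25 (s = 5² = 25)
P = 25 (P = (-5)² = 25)
s*(P + (-2 - 1*8)) = 25*(25 + (-2 - 1*8)) = 25*(25 + (-2 - 8)) = 25*(25 - 10) = 25*15 = 375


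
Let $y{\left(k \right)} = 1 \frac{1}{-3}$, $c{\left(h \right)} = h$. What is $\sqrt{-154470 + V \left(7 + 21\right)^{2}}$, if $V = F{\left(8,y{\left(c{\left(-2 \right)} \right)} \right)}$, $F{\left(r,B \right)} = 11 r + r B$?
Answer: $\frac{i \sqrt{788118}}{3} \approx 295.92 i$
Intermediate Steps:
$y{\left(k \right)} = - \frac{1}{3}$ ($y{\left(k \right)} = 1 \left(- \frac{1}{3}\right) = - \frac{1}{3}$)
$F{\left(r,B \right)} = 11 r + B r$
$V = \frac{256}{3}$ ($V = 8 \left(11 - \frac{1}{3}\right) = 8 \cdot \frac{32}{3} = \frac{256}{3} \approx 85.333$)
$\sqrt{-154470 + V \left(7 + 21\right)^{2}} = \sqrt{-154470 + \frac{256 \left(7 + 21\right)^{2}}{3}} = \sqrt{-154470 + \frac{256 \cdot 28^{2}}{3}} = \sqrt{-154470 + \frac{256}{3} \cdot 784} = \sqrt{-154470 + \frac{200704}{3}} = \sqrt{- \frac{262706}{3}} = \frac{i \sqrt{788118}}{3}$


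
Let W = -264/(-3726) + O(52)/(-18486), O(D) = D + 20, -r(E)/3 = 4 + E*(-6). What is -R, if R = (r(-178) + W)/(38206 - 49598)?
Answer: -64094249/227045052 ≈ -0.28230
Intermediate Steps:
r(E) = -12 + 18*E (r(E) = -3*(4 + E*(-6)) = -3*(4 - 6*E) = -12 + 18*E)
O(D) = 20 + D
W = 42704/637767 (W = -264/(-3726) + (20 + 52)/(-18486) = -264*(-1/3726) + 72*(-1/18486) = 44/621 - 4/1027 = 42704/637767 ≈ 0.066959)
R = 64094249/227045052 (R = ((-12 + 18*(-178)) + 42704/637767)/(38206 - 49598) = ((-12 - 3204) + 42704/637767)/(-11392) = (-3216 + 42704/637767)*(-1/11392) = -2051015968/637767*(-1/11392) = 64094249/227045052 ≈ 0.28230)
-R = -1*64094249/227045052 = -64094249/227045052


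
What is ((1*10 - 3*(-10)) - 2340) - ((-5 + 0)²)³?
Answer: -17925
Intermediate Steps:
((1*10 - 3*(-10)) - 2340) - ((-5 + 0)²)³ = ((10 + 30) - 2340) - ((-5)²)³ = (40 - 2340) - 1*25³ = -2300 - 1*15625 = -2300 - 15625 = -17925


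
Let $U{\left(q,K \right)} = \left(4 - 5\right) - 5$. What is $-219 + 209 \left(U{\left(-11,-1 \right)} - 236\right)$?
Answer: $-50797$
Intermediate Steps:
$U{\left(q,K \right)} = -6$ ($U{\left(q,K \right)} = -1 - 5 = -6$)
$-219 + 209 \left(U{\left(-11,-1 \right)} - 236\right) = -219 + 209 \left(-6 - 236\right) = -219 + 209 \left(-242\right) = -219 - 50578 = -50797$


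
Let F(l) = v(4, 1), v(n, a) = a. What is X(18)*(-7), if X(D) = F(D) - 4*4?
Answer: 105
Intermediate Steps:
F(l) = 1
X(D) = -15 (X(D) = 1 - 4*4 = 1 - 16 = -15)
X(18)*(-7) = -15*(-7) = 105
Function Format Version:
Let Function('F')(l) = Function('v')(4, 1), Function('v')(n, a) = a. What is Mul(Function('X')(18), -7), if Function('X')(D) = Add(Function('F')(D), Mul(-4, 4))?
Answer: 105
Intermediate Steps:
Function('F')(l) = 1
Function('X')(D) = -15 (Function('X')(D) = Add(1, Mul(-4, 4)) = Add(1, -16) = -15)
Mul(Function('X')(18), -7) = Mul(-15, -7) = 105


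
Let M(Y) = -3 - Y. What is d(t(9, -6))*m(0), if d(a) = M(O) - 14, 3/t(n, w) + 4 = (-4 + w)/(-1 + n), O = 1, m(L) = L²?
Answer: 0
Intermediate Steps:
t(n, w) = 3/(-4 + (-4 + w)/(-1 + n))
d(a) = -18 (d(a) = (-3 - 1*1) - 14 = (-3 - 1) - 14 = -4 - 14 = -18)
d(t(9, -6))*m(0) = -18*0² = -18*0 = 0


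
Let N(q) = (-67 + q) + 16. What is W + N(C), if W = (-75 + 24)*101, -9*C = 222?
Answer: -15680/3 ≈ -5226.7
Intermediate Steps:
C = -74/3 (C = -⅑*222 = -74/3 ≈ -24.667)
N(q) = -51 + q
W = -5151 (W = -51*101 = -5151)
W + N(C) = -5151 + (-51 - 74/3) = -5151 - 227/3 = -15680/3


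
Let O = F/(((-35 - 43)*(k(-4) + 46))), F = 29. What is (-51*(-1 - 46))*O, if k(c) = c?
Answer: -23171/1092 ≈ -21.219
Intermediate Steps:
O = -29/3276 (O = 29/(((-35 - 43)*(-4 + 46))) = 29/((-78*42)) = 29/(-3276) = 29*(-1/3276) = -29/3276 ≈ -0.0088523)
(-51*(-1 - 46))*O = -51*(-1 - 46)*(-29/3276) = -51*(-47)*(-29/3276) = 2397*(-29/3276) = -23171/1092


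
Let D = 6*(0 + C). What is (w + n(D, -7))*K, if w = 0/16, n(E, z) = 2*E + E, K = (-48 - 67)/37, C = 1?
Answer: -2070/37 ≈ -55.946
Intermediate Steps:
K = -115/37 (K = -115*1/37 = -115/37 ≈ -3.1081)
D = 6 (D = 6*(0 + 1) = 6*1 = 6)
n(E, z) = 3*E
w = 0 (w = 0*(1/16) = 0)
(w + n(D, -7))*K = (0 + 3*6)*(-115/37) = (0 + 18)*(-115/37) = 18*(-115/37) = -2070/37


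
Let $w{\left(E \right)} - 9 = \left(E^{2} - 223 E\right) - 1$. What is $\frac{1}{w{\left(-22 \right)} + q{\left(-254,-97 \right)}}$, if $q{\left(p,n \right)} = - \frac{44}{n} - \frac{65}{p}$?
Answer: $\frac{24638}{133013405} \approx 0.00018523$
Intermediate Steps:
$q{\left(p,n \right)} = - \frac{65}{p} - \frac{44}{n}$
$w{\left(E \right)} = 8 + E^{2} - 223 E$ ($w{\left(E \right)} = 9 - \left(1 - E^{2} + 223 E\right) = 8 + E^{2} - 223 E$)
$\frac{1}{w{\left(-22 \right)} + q{\left(-254,-97 \right)}} = \frac{1}{\left(8 + \left(-22\right)^{2} - -4906\right) - \left(- \frac{65}{254} - \frac{44}{97}\right)} = \frac{1}{\left(8 + 484 + 4906\right) - - \frac{17481}{24638}} = \frac{1}{5398 + \left(\frac{65}{254} + \frac{44}{97}\right)} = \frac{1}{5398 + \frac{17481}{24638}} = \frac{1}{\frac{133013405}{24638}} = \frac{24638}{133013405}$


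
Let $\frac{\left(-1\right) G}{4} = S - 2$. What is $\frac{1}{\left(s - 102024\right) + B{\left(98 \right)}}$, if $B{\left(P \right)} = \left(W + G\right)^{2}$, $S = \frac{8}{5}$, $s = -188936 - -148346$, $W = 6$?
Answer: $- \frac{25}{3563906} \approx -7.0148 \cdot 10^{-6}$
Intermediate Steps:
$s = -40590$ ($s = -188936 + 148346 = -40590$)
$S = \frac{8}{5}$ ($S = 8 \cdot \frac{1}{5} = \frac{8}{5} \approx 1.6$)
$G = \frac{8}{5}$ ($G = - 4 \left(\frac{8}{5} - 2\right) = \left(-4\right) \left(- \frac{2}{5}\right) = \frac{8}{5} \approx 1.6$)
$B{\left(P \right)} = \frac{1444}{25}$ ($B{\left(P \right)} = \left(6 + \frac{8}{5}\right)^{2} = \left(\frac{38}{5}\right)^{2} = \frac{1444}{25}$)
$\frac{1}{\left(s - 102024\right) + B{\left(98 \right)}} = \frac{1}{\left(-40590 - 102024\right) + \frac{1444}{25}} = \frac{1}{-142614 + \frac{1444}{25}} = \frac{1}{- \frac{3563906}{25}} = - \frac{25}{3563906}$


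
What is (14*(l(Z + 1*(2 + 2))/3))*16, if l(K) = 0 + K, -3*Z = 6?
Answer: 448/3 ≈ 149.33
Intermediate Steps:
Z = -2 (Z = -1/3*6 = -2)
l(K) = K
(14*(l(Z + 1*(2 + 2))/3))*16 = (14*((-2 + 1*(2 + 2))/3))*16 = (14*((-2 + 1*4)*(1/3)))*16 = (14*((-2 + 4)*(1/3)))*16 = (14*(2*(1/3)))*16 = (14*(2/3))*16 = (28/3)*16 = 448/3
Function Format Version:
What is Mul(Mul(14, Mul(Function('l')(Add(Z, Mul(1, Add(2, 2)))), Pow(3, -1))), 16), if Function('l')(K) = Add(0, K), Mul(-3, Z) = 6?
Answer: Rational(448, 3) ≈ 149.33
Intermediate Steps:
Z = -2 (Z = Mul(Rational(-1, 3), 6) = -2)
Function('l')(K) = K
Mul(Mul(14, Mul(Function('l')(Add(Z, Mul(1, Add(2, 2)))), Pow(3, -1))), 16) = Mul(Mul(14, Mul(Add(-2, Mul(1, Add(2, 2))), Pow(3, -1))), 16) = Mul(Mul(14, Mul(Add(-2, Mul(1, 4)), Rational(1, 3))), 16) = Mul(Mul(14, Mul(Add(-2, 4), Rational(1, 3))), 16) = Mul(Mul(14, Mul(2, Rational(1, 3))), 16) = Mul(Mul(14, Rational(2, 3)), 16) = Mul(Rational(28, 3), 16) = Rational(448, 3)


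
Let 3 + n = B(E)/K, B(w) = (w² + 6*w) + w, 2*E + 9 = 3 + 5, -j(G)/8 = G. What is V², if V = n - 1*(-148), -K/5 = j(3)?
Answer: 4842350569/230400 ≈ 21017.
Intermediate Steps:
j(G) = -8*G
E = -½ (E = -9/2 + (3 + 5)/2 = -9/2 + (½)*8 = -9/2 + 4 = -½ ≈ -0.50000)
K = 120 (K = -(-40)*3 = -5*(-24) = 120)
B(w) = w² + 7*w
n = -1453/480 (n = -3 - (7 - ½)/2/120 = -3 - ½*13/2*(1/120) = -3 - 13/4*1/120 = -3 - 13/480 = -1453/480 ≈ -3.0271)
V = 69587/480 (V = -1453/480 - 1*(-148) = -1453/480 + 148 = 69587/480 ≈ 144.97)
V² = (69587/480)² = 4842350569/230400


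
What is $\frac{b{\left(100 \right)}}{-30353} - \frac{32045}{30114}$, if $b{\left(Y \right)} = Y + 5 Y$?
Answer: $- \frac{4145315}{3824478} \approx -1.0839$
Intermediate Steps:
$b{\left(Y \right)} = 6 Y$
$\frac{b{\left(100 \right)}}{-30353} - \frac{32045}{30114} = \frac{6 \cdot 100}{-30353} - \frac{32045}{30114} = 600 \left(- \frac{1}{30353}\right) - \frac{32045}{30114} = - \frac{600}{30353} - \frac{32045}{30114} = - \frac{4145315}{3824478}$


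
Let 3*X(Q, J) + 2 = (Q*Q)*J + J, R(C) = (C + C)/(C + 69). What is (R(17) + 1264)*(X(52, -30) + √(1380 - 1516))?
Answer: -1470717696/43 + 108738*I*√34/43 ≈ -3.4203e+7 + 14745.0*I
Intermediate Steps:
R(C) = 2*C/(69 + C) (R(C) = (2*C)/(69 + C) = 2*C/(69 + C))
X(Q, J) = -⅔ + J/3 + J*Q²/3 (X(Q, J) = -⅔ + ((Q*Q)*J + J)/3 = -⅔ + (Q²*J + J)/3 = -⅔ + (J*Q² + J)/3 = -⅔ + (J + J*Q²)/3 = -⅔ + (J/3 + J*Q²/3) = -⅔ + J/3 + J*Q²/3)
(R(17) + 1264)*(X(52, -30) + √(1380 - 1516)) = (2*17/(69 + 17) + 1264)*((-⅔ + (⅓)*(-30) + (⅓)*(-30)*52²) + √(1380 - 1516)) = (2*17/86 + 1264)*((-⅔ - 10 + (⅓)*(-30)*2704) + √(-136)) = (2*17*(1/86) + 1264)*((-⅔ - 10 - 27040) + 2*I*√34) = (17/43 + 1264)*(-81152/3 + 2*I*√34) = 54369*(-81152/3 + 2*I*√34)/43 = -1470717696/43 + 108738*I*√34/43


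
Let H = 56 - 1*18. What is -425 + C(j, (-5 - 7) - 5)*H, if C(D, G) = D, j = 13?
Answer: 69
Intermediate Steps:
H = 38 (H = 56 - 18 = 38)
-425 + C(j, (-5 - 7) - 5)*H = -425 + 13*38 = -425 + 494 = 69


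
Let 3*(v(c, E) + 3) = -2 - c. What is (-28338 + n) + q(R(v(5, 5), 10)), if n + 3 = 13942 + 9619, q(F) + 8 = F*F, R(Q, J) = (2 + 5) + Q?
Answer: -43067/9 ≈ -4785.2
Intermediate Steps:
v(c, E) = -11/3 - c/3 (v(c, E) = -3 + (-2 - c)/3 = -3 + (-⅔ - c/3) = -11/3 - c/3)
R(Q, J) = 7 + Q
q(F) = -8 + F² (q(F) = -8 + F*F = -8 + F²)
n = 23558 (n = -3 + (13942 + 9619) = -3 + 23561 = 23558)
(-28338 + n) + q(R(v(5, 5), 10)) = (-28338 + 23558) + (-8 + (7 + (-11/3 - ⅓*5))²) = -4780 + (-8 + (7 + (-11/3 - 5/3))²) = -4780 + (-8 + (7 - 16/3)²) = -4780 + (-8 + (5/3)²) = -4780 + (-8 + 25/9) = -4780 - 47/9 = -43067/9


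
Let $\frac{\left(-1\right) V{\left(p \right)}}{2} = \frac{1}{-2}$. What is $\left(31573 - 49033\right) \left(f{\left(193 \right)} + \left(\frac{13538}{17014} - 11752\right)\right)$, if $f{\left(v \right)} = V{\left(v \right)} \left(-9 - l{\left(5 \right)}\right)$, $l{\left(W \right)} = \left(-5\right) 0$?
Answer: $\frac{1746769252680}{8507} \approx 2.0533 \cdot 10^{8}$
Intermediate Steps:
$V{\left(p \right)} = 1$ ($V{\left(p \right)} = - \frac{2}{-2} = \left(-2\right) \left(- \frac{1}{2}\right) = 1$)
$l{\left(W \right)} = 0$
$f{\left(v \right)} = -9$ ($f{\left(v \right)} = 1 \left(-9 - 0\right) = 1 \left(-9 + 0\right) = 1 \left(-9\right) = -9$)
$\left(31573 - 49033\right) \left(f{\left(193 \right)} + \left(\frac{13538}{17014} - 11752\right)\right) = \left(31573 - 49033\right) \left(-9 + \left(\frac{13538}{17014} - 11752\right)\right) = - 17460 \left(-9 + \left(13538 \cdot \frac{1}{17014} - 11752\right)\right) = - 17460 \left(-9 + \left(\frac{6769}{8507} - 11752\right)\right) = - 17460 \left(-9 - \frac{99967495}{8507}\right) = \left(-17460\right) \left(- \frac{100044058}{8507}\right) = \frac{1746769252680}{8507}$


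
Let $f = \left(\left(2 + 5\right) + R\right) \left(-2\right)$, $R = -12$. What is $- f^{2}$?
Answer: $-100$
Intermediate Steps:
$f = 10$ ($f = \left(\left(2 + 5\right) - 12\right) \left(-2\right) = \left(7 - 12\right) \left(-2\right) = \left(-5\right) \left(-2\right) = 10$)
$- f^{2} = - 10^{2} = \left(-1\right) 100 = -100$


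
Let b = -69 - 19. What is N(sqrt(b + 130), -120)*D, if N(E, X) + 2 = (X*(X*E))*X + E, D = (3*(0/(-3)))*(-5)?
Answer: 0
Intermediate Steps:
b = -88
D = 0 (D = (3*(0*(-1/3)))*(-5) = (3*0)*(-5) = 0*(-5) = 0)
N(E, X) = -2 + E + E*X**3 (N(E, X) = -2 + ((X*(X*E))*X + E) = -2 + ((X*(E*X))*X + E) = -2 + ((E*X**2)*X + E) = -2 + (E*X**3 + E) = -2 + (E + E*X**3) = -2 + E + E*X**3)
N(sqrt(b + 130), -120)*D = (-2 + sqrt(-88 + 130) + sqrt(-88 + 130)*(-120)**3)*0 = (-2 + sqrt(42) + sqrt(42)*(-1728000))*0 = (-2 + sqrt(42) - 1728000*sqrt(42))*0 = (-2 - 1727999*sqrt(42))*0 = 0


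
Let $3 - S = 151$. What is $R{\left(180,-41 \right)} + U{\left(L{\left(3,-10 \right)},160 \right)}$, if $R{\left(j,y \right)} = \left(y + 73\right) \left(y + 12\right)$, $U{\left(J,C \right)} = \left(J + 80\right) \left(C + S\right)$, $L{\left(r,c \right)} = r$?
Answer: $68$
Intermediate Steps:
$S = -148$ ($S = 3 - 151 = -148$)
$U{\left(J,C \right)} = \left(-148 + C\right) \left(80 + J\right)$ ($U{\left(J,C \right)} = \left(J + 80\right) \left(C - 148\right) = \left(80 + J\right) \left(-148 + C\right) = \left(-148 + C\right) \left(80 + J\right)$)
$R{\left(j,y \right)} = \left(12 + y\right) \left(73 + y\right)$ ($R{\left(j,y \right)} = \left(73 + y\right) \left(12 + y\right) = \left(12 + y\right) \left(73 + y\right)$)
$R{\left(180,-41 \right)} + U{\left(L{\left(3,-10 \right)},160 \right)} = \left(876 + \left(-41\right)^{2} + 85 \left(-41\right)\right) + \left(-11840 - 444 + 80 \cdot 160 + 160 \cdot 3\right) = \left(876 + 1681 - 3485\right) + \left(-11840 - 444 + 12800 + 480\right) = -928 + 996 = 68$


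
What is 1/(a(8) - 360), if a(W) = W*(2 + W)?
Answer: -1/280 ≈ -0.0035714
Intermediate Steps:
1/(a(8) - 360) = 1/(8*(2 + 8) - 360) = 1/(8*10 - 360) = 1/(80 - 360) = 1/(-280) = -1/280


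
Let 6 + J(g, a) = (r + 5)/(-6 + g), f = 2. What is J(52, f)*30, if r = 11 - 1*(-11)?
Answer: -3735/23 ≈ -162.39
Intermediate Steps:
r = 22 (r = 11 + 11 = 22)
J(g, a) = -6 + 27/(-6 + g) (J(g, a) = -6 + (22 + 5)/(-6 + g) = -6 + 27/(-6 + g))
J(52, f)*30 = (3*(21 - 2*52)/(-6 + 52))*30 = (3*(21 - 104)/46)*30 = (3*(1/46)*(-83))*30 = -249/46*30 = -3735/23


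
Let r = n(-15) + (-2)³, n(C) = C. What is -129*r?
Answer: 2967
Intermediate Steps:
r = -23 (r = -15 + (-2)³ = -15 - 8 = -23)
-129*r = -129*(-23) = 2967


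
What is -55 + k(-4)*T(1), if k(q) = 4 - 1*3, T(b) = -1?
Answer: -56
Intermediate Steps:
k(q) = 1 (k(q) = 4 - 3 = 1)
-55 + k(-4)*T(1) = -55 + 1*(-1) = -55 - 1 = -56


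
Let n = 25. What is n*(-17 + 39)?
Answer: 550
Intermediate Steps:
n*(-17 + 39) = 25*(-17 + 39) = 25*22 = 550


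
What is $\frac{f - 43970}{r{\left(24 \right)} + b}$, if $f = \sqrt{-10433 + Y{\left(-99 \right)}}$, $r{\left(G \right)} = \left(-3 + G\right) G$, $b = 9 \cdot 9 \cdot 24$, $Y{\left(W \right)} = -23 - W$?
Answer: $- \frac{21985}{1224} + \frac{i \sqrt{10357}}{2448} \approx -17.962 + 0.041572 i$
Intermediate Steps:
$b = 1944$ ($b = 81 \cdot 24 = 1944$)
$r{\left(G \right)} = G \left(-3 + G\right)$
$f = i \sqrt{10357}$ ($f = \sqrt{-10433 - -76} = \sqrt{-10433 + \left(-23 + 99\right)} = \sqrt{-10433 + 76} = \sqrt{-10357} = i \sqrt{10357} \approx 101.77 i$)
$\frac{f - 43970}{r{\left(24 \right)} + b} = \frac{i \sqrt{10357} - 43970}{24 \left(-3 + 24\right) + 1944} = \frac{-43970 + i \sqrt{10357}}{24 \cdot 21 + 1944} = \frac{-43970 + i \sqrt{10357}}{504 + 1944} = \frac{-43970 + i \sqrt{10357}}{2448} = \left(-43970 + i \sqrt{10357}\right) \frac{1}{2448} = - \frac{21985}{1224} + \frac{i \sqrt{10357}}{2448}$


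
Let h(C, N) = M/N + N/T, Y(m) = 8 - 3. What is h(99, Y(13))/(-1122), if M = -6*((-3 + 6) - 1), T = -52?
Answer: 59/26520 ≈ 0.0022247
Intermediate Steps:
Y(m) = 5
M = -12 (M = -6*(3 - 1) = -6*2 = -12)
h(C, N) = -12/N - N/52 (h(C, N) = -12/N + N/(-52) = -12/N + N*(-1/52) = -12/N - N/52)
h(99, Y(13))/(-1122) = (-12/5 - 1/52*5)/(-1122) = (-12*1/5 - 5/52)*(-1/1122) = (-12/5 - 5/52)*(-1/1122) = -649/260*(-1/1122) = 59/26520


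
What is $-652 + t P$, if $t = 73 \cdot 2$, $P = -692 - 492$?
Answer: $-173516$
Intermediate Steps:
$P = -1184$ ($P = -692 - 492 = -1184$)
$t = 146$
$-652 + t P = -652 + 146 \left(-1184\right) = -652 - 172864 = -173516$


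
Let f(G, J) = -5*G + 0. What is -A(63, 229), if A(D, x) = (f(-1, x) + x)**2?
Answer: -54756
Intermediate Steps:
f(G, J) = -5*G
A(D, x) = (5 + x)**2 (A(D, x) = (-5*(-1) + x)**2 = (5 + x)**2)
-A(63, 229) = -(5 + 229)**2 = -1*234**2 = -1*54756 = -54756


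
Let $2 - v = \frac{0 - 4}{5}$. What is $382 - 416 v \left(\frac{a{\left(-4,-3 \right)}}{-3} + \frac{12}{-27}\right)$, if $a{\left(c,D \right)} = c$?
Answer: $- \frac{29402}{45} \approx -653.38$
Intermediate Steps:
$v = \frac{14}{5}$ ($v = 2 - \frac{0 - 4}{5} = 2 - \left(-4\right) \frac{1}{5} = 2 - - \frac{4}{5} = 2 + \frac{4}{5} = \frac{14}{5} \approx 2.8$)
$382 - 416 v \left(\frac{a{\left(-4,-3 \right)}}{-3} + \frac{12}{-27}\right) = 382 - 416 \frac{14 \left(- \frac{4}{-3} + \frac{12}{-27}\right)}{5} = 382 - 416 \frac{14 \left(\left(-4\right) \left(- \frac{1}{3}\right) + 12 \left(- \frac{1}{27}\right)\right)}{5} = 382 - 416 \frac{14 \left(\frac{4}{3} - \frac{4}{9}\right)}{5} = 382 - 416 \cdot \frac{14}{5} \cdot \frac{8}{9} = 382 - \frac{46592}{45} = - \frac{29402}{45}$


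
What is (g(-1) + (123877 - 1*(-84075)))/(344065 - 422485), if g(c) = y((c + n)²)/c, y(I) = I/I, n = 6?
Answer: -69317/26140 ≈ -2.6518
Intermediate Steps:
y(I) = 1
g(c) = 1/c
(g(-1) + (123877 - 1*(-84075)))/(344065 - 422485) = (1/(-1) + (123877 - 1*(-84075)))/(344065 - 422485) = (-1 + (123877 + 84075))/(-78420) = (-1 + 207952)*(-1/78420) = 207951*(-1/78420) = -69317/26140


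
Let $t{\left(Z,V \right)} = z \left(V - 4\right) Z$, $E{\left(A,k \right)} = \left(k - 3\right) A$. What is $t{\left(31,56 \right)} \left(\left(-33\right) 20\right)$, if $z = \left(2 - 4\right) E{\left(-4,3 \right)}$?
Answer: $0$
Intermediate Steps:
$E{\left(A,k \right)} = A \left(-3 + k\right)$ ($E{\left(A,k \right)} = \left(-3 + k\right) A = A \left(-3 + k\right)$)
$z = 0$ ($z = \left(2 - 4\right) \left(- 4 \left(-3 + 3\right)\right) = - 2 \left(\left(-4\right) 0\right) = \left(-2\right) 0 = 0$)
$t{\left(Z,V \right)} = 0$ ($t{\left(Z,V \right)} = 0 \left(V - 4\right) Z = 0 \left(-4 + V\right) Z = 0 Z \left(-4 + V\right) = 0$)
$t{\left(31,56 \right)} \left(\left(-33\right) 20\right) = 0 \left(\left(-33\right) 20\right) = 0 \left(-660\right) = 0$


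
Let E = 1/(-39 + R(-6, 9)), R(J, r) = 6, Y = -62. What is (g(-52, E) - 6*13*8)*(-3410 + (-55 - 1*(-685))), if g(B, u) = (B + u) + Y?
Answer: 67706900/33 ≈ 2.0517e+6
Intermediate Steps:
E = -1/33 (E = 1/(-39 + 6) = 1/(-33) = -1/33 ≈ -0.030303)
g(B, u) = -62 + B + u (g(B, u) = (B + u) - 62 = -62 + B + u)
(g(-52, E) - 6*13*8)*(-3410 + (-55 - 1*(-685))) = ((-62 - 52 - 1/33) - 6*13*8)*(-3410 + (-55 - 1*(-685))) = (-3763/33 - 78*8)*(-3410 + (-55 + 685)) = (-3763/33 - 624)*(-3410 + 630) = -24355/33*(-2780) = 67706900/33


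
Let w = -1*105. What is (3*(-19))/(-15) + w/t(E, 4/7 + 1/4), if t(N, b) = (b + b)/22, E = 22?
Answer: -161263/115 ≈ -1402.3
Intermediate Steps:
t(N, b) = b/11 (t(N, b) = (2*b)*(1/22) = b/11)
w = -105
(3*(-19))/(-15) + w/t(E, 4/7 + 1/4) = (3*(-19))/(-15) - 105*11/(4/7 + 1/4) = -57*(-1/15) - 105*11/(4*(⅐) + 1*(¼)) = 19/5 - 105*11/(4/7 + ¼) = 19/5 - 105/((1/11)*(23/28)) = 19/5 - 105/23/308 = 19/5 - 105*308/23 = 19/5 - 32340/23 = -161263/115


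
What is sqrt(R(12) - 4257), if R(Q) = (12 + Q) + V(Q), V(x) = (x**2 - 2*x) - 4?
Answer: I*sqrt(4117) ≈ 64.164*I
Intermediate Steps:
V(x) = -4 + x**2 - 2*x
R(Q) = 8 + Q**2 - Q (R(Q) = (12 + Q) + (-4 + Q**2 - 2*Q) = 8 + Q**2 - Q)
sqrt(R(12) - 4257) = sqrt((8 + 12**2 - 1*12) - 4257) = sqrt((8 + 144 - 12) - 4257) = sqrt(140 - 4257) = sqrt(-4117) = I*sqrt(4117)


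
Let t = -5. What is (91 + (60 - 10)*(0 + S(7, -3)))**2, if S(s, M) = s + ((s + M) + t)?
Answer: 152881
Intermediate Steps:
S(s, M) = -5 + M + 2*s (S(s, M) = s + ((s + M) - 5) = s + ((M + s) - 5) = s + (-5 + M + s) = -5 + M + 2*s)
(91 + (60 - 10)*(0 + S(7, -3)))**2 = (91 + (60 - 10)*(0 + (-5 - 3 + 2*7)))**2 = (91 + 50*(0 + (-5 - 3 + 14)))**2 = (91 + 50*(0 + 6))**2 = (91 + 50*6)**2 = (91 + 300)**2 = 391**2 = 152881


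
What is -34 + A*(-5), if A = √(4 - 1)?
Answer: -34 - 5*√3 ≈ -42.660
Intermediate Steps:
A = √3 ≈ 1.7320
-34 + A*(-5) = -34 + √3*(-5) = -34 - 5*√3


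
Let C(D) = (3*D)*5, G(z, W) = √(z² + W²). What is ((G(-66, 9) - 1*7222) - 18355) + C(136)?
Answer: -23537 + 3*√493 ≈ -23470.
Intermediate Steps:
G(z, W) = √(W² + z²)
C(D) = 15*D
((G(-66, 9) - 1*7222) - 18355) + C(136) = ((√(9² + (-66)²) - 1*7222) - 18355) + 15*136 = ((√(81 + 4356) - 7222) - 18355) + 2040 = ((√4437 - 7222) - 18355) + 2040 = ((3*√493 - 7222) - 18355) + 2040 = ((-7222 + 3*√493) - 18355) + 2040 = (-25577 + 3*√493) + 2040 = -23537 + 3*√493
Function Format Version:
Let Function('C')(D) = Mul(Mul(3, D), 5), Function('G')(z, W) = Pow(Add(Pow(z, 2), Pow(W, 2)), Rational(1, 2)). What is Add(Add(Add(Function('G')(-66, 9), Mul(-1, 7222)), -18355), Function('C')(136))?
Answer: Add(-23537, Mul(3, Pow(493, Rational(1, 2)))) ≈ -23470.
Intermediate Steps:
Function('G')(z, W) = Pow(Add(Pow(W, 2), Pow(z, 2)), Rational(1, 2))
Function('C')(D) = Mul(15, D)
Add(Add(Add(Function('G')(-66, 9), Mul(-1, 7222)), -18355), Function('C')(136)) = Add(Add(Add(Pow(Add(Pow(9, 2), Pow(-66, 2)), Rational(1, 2)), Mul(-1, 7222)), -18355), Mul(15, 136)) = Add(Add(Add(Pow(Add(81, 4356), Rational(1, 2)), -7222), -18355), 2040) = Add(Add(Add(Pow(4437, Rational(1, 2)), -7222), -18355), 2040) = Add(Add(Add(Mul(3, Pow(493, Rational(1, 2))), -7222), -18355), 2040) = Add(Add(Add(-7222, Mul(3, Pow(493, Rational(1, 2)))), -18355), 2040) = Add(Add(-25577, Mul(3, Pow(493, Rational(1, 2)))), 2040) = Add(-23537, Mul(3, Pow(493, Rational(1, 2))))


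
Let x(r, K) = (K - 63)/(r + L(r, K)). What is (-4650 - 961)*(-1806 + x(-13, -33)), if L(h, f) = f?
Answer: 232800390/23 ≈ 1.0122e+7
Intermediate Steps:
x(r, K) = (-63 + K)/(K + r) (x(r, K) = (K - 63)/(r + K) = (-63 + K)/(K + r))
(-4650 - 961)*(-1806 + x(-13, -33)) = (-4650 - 961)*(-1806 + (-63 - 33)/(-33 - 13)) = -5611*(-1806 - 96/(-46)) = -5611*(-1806 - 1/46*(-96)) = -5611*(-1806 + 48/23) = -5611*(-41490/23) = 232800390/23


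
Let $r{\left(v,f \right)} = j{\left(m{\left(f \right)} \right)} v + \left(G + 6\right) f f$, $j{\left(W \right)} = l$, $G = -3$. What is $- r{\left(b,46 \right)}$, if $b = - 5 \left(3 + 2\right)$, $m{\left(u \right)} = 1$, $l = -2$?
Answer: $-6398$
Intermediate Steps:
$b = -25$ ($b = \left(-5\right) 5 = -25$)
$j{\left(W \right)} = -2$
$r{\left(v,f \right)} = - 2 v + 3 f^{2}$ ($r{\left(v,f \right)} = - 2 v + \left(-3 + 6\right) f f = - 2 v + 3 f f = - 2 v + 3 f^{2}$)
$- r{\left(b,46 \right)} = - (\left(-2\right) \left(-25\right) + 3 \cdot 46^{2}) = - (50 + 3 \cdot 2116) = - (50 + 6348) = \left(-1\right) 6398 = -6398$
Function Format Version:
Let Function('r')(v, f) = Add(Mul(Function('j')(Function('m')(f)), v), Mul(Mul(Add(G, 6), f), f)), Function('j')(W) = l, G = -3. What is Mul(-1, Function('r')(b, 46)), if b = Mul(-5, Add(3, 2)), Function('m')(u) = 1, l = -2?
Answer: -6398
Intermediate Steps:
b = -25 (b = Mul(-5, 5) = -25)
Function('j')(W) = -2
Function('r')(v, f) = Add(Mul(-2, v), Mul(3, Pow(f, 2))) (Function('r')(v, f) = Add(Mul(-2, v), Mul(Mul(Add(-3, 6), f), f)) = Add(Mul(-2, v), Mul(Mul(3, f), f)) = Add(Mul(-2, v), Mul(3, Pow(f, 2))))
Mul(-1, Function('r')(b, 46)) = Mul(-1, Add(Mul(-2, -25), Mul(3, Pow(46, 2)))) = Mul(-1, Add(50, Mul(3, 2116))) = Mul(-1, Add(50, 6348)) = Mul(-1, 6398) = -6398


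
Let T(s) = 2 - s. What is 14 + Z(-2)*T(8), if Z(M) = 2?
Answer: 2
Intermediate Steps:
14 + Z(-2)*T(8) = 14 + 2*(2 - 1*8) = 14 + 2*(2 - 8) = 14 + 2*(-6) = 14 - 12 = 2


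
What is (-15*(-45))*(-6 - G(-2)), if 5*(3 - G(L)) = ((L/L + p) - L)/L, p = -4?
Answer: -12015/2 ≈ -6007.5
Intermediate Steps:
G(L) = 3 - (-3 - L)/(5*L) (G(L) = 3 - ((L/L - 4) - L)/(5*L) = 3 - ((1 - 4) - L)/(5*L) = 3 - (-3 - L)/(5*L))
(-15*(-45))*(-6 - G(-2)) = (-15*(-45))*(-6 - (3 + 16*(-2))/(5*(-2))) = 675*(-6 - (-1)*(3 - 32)/(5*2)) = 675*(-6 - (-1)*(-29)/(5*2)) = 675*(-6 - 1*29/10) = 675*(-6 - 29/10) = 675*(-89/10) = -12015/2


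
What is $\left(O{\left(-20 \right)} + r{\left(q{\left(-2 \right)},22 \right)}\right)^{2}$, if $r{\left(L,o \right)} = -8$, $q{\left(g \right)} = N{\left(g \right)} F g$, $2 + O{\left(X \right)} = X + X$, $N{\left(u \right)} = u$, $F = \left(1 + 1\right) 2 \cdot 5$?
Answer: $2500$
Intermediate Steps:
$F = 20$ ($F = 2 \cdot 10 = 20$)
$O{\left(X \right)} = -2 + 2 X$ ($O{\left(X \right)} = -2 + \left(X + X\right) = -2 + 2 X$)
$q{\left(g \right)} = 20 g^{2}$ ($q{\left(g \right)} = g 20 g = 20 g g = 20 g^{2}$)
$\left(O{\left(-20 \right)} + r{\left(q{\left(-2 \right)},22 \right)}\right)^{2} = \left(\left(-2 + 2 \left(-20\right)\right) - 8\right)^{2} = \left(\left(-2 - 40\right) - 8\right)^{2} = \left(-42 - 8\right)^{2} = \left(-50\right)^{2} = 2500$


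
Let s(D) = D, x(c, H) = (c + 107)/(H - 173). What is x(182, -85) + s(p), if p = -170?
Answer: -44149/258 ≈ -171.12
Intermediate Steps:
x(c, H) = (107 + c)/(-173 + H)
x(182, -85) + s(p) = (107 + 182)/(-173 - 85) - 170 = 289/(-258) - 170 = -1/258*289 - 170 = -289/258 - 170 = -44149/258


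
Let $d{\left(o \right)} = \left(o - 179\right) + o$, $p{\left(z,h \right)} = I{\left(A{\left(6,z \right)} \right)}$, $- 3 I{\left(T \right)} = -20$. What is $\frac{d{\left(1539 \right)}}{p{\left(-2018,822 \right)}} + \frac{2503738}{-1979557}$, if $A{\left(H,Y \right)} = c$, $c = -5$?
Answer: $\frac{17166132469}{39591140} \approx 433.58$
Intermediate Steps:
$A{\left(H,Y \right)} = -5$
$I{\left(T \right)} = \frac{20}{3}$ ($I{\left(T \right)} = \left(- \frac{1}{3}\right) \left(-20\right) = \frac{20}{3}$)
$p{\left(z,h \right)} = \frac{20}{3}$
$d{\left(o \right)} = -179 + 2 o$ ($d{\left(o \right)} = \left(-179 + o\right) + o = -179 + 2 o$)
$\frac{d{\left(1539 \right)}}{p{\left(-2018,822 \right)}} + \frac{2503738}{-1979557} = \frac{-179 + 2 \cdot 1539}{\frac{20}{3}} + \frac{2503738}{-1979557} = \left(-179 + 3078\right) \frac{3}{20} + 2503738 \left(- \frac{1}{1979557}\right) = 2899 \cdot \frac{3}{20} - \frac{2503738}{1979557} = \frac{8697}{20} - \frac{2503738}{1979557} = \frac{17166132469}{39591140}$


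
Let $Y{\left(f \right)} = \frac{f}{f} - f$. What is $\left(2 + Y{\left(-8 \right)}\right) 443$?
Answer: $4873$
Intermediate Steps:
$Y{\left(f \right)} = 1 - f$
$\left(2 + Y{\left(-8 \right)}\right) 443 = \left(2 + \left(1 - -8\right)\right) 443 = \left(2 + \left(1 + 8\right)\right) 443 = \left(2 + 9\right) 443 = 11 \cdot 443 = 4873$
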